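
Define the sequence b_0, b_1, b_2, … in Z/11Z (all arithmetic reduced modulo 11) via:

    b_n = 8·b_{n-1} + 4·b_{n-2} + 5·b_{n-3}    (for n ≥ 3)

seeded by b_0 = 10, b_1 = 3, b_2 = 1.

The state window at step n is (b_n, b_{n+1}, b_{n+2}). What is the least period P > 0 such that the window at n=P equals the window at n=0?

95

n=0: window = (10, 3, 1)
n=1: window = (3, 1, 4)
n=2: window = (1, 4, 7)
n=3: window = (4, 7, 0)
n=4: window = (7, 0, 4)
n=5: window = (0, 4, 1)
n=6: window = (4, 1, 2)
n=7: window = (1, 2, 7)
n=8: window = (2, 7, 3)
n=9: window = (7, 3, 7)
n=10: window = (3, 7, 4)
n=11: window = (7, 4, 9)
n=12: window = (4, 9, 2)
n=13: window = (9, 2, 6)
n=14: window = (2, 6, 2)
n=15: window = (6, 2, 6)
n=16: window = (2, 6, 9)
n=17: window = (6, 9, 7)
n=18: window = (9, 7, 1)
n=19: window = (7, 1, 4)
n=20: window = (1, 4, 5)
n=21: window = (4, 5, 6)
n=22: window = (5, 6, 0)
n=23: window = (6, 0, 5)
n=24: window = (0, 5, 4)
n=25: window = (5, 4, 8)
n=26: window = (4, 8, 6)
n=27: window = (8, 6, 1)
n=28: window = (6, 1, 6)
n=29: window = (1, 6, 5)
n=30: window = (6, 5, 3)
n=31: window = (5, 3, 8)
n=32: window = (3, 8, 2)
n=33: window = (8, 2, 8)
n=34: window = (2, 8, 2)
n=35: window = (8, 2, 3)
n=36: window = (2, 3, 6)
n=37: window = (3, 6, 4)
n=38: window = (6, 4, 5)
n=39: window = (4, 5, 9)
n=40: window = (5, 9, 2)
…
n=93: window = (7, 5, 10)
n=94: window = (5, 10, 3)
n=95: window = (10, 3, 1)
window at n=95 equals window at n=0 → period = 95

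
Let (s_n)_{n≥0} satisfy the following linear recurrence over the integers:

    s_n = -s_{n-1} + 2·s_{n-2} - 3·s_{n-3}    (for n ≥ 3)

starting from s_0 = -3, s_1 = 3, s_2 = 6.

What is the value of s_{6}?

-45

s_3 = -1·6 + 2·3 + -3·-3 = 9
s_4 = -1·9 + 2·6 + -3·3 = -6
s_5 = -1·-6 + 2·9 + -3·6 = 6
s_6 = -1·6 + 2·-6 + -3·9 = -45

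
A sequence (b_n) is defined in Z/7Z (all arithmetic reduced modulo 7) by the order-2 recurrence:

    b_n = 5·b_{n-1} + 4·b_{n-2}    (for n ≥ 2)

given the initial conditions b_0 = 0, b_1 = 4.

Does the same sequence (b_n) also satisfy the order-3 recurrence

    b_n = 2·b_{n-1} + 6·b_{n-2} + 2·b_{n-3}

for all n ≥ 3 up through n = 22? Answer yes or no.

Terms b_0..b_22: 0, 4, 6, 4, 2, 5, 5, 3, 0, 5, 4, 5, 6, 1, 1, 2, 0, 1, 5, 1, 4, 3, 3
n=3: candidate gives 1, actual b_3 = 4 ✗

no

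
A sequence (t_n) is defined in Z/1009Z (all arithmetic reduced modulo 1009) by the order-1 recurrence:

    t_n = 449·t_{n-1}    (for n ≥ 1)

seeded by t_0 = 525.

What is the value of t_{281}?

859

t_1 = 449·525 = 628
t_2 = 449·628 = 461
t_3 = 449·461 = 144
t_4 = 449·144 = 80
t_5 = 449·80 = 605
t_6 = 449·605 = 224
t_7 = 449·224 = 685
t_8 = 449·685 = 829
t_9 = 449·829 = 909
t_10 = 449·909 = 505
t_11 = 449·505 = 729
t_12 = 449·729 = 405
t_13 = 449·405 = 225
t_14 = 449·225 = 125
t_15 = 449·125 = 630
t_16 = 449·630 = 350
t_17 = 449·350 = 755
t_18 = 449·755 = 980
t_19 = 449·980 = 96
t_20 = 449·96 = 726
t_21 = 449·726 = 67
t_22 = 449·67 = 822
t_23 = 449·822 = 793
t_24 = 449·793 = 889
t_25 = 449·889 = 606
t_26 = 449·606 = 673
t_27 = 449·673 = 486
t_28 = 449·486 = 270
t_29 = 449·270 = 150
t_30 = 449·150 = 756
t_31 = 449·756 = 420
t_32 = 449·420 = 906
t_33 = 449·906 = 167
t_34 = 449·167 = 317
t_35 = 449·317 = 64
t_36 = 449·64 = 484
t_37 = 449·484 = 381
t_38 = 449·381 = 548
t_39 = 449·548 = 865
t_40 = 449·865 = 929
t_41 = 449·929 = 404
t_42 = 449·404 = 785
t_43 = 449·785 = 324
t_44 = 449·324 = 180
t_45 = 449·180 = 100
t_46 = 449·100 = 504
t_47 = 449·504 = 280
t_48 = 449·280 = 604
t_49 = 449·604 = 784
t_50 = 449·784 = 884
t_51 = 449·884 = 379
t_52 = 449·379 = 659
t_53 = 449·659 = 254
t_54 = 449·254 = 29
t_55 = 449·29 = 913
t_56 = 449·913 = 283
t_57 = 449·283 = 942
t_58 = 449·942 = 187
t_59 = 449·187 = 216
t_60 = 449·216 = 120
t_61 = 449·120 = 403
t_62 = 449·403 = 336
t_63 = 449·336 = 523
t_64 = 449·523 = 739
t_65 = 449·739 = 859
t_66 = 449·859 = 253
t_67 = 449·253 = 589
t_68 = 449·589 = 103
t_69 = 449·103 = 842
t_70 = 449·842 = 692
t_71 = 449·692 = 945
t_72 = 449·945 = 525
(t_72) = (525) = (t_0), so the sequence has period 72.
281 ≡ 65 (mod 72), hence t_281 = t_65 = 859.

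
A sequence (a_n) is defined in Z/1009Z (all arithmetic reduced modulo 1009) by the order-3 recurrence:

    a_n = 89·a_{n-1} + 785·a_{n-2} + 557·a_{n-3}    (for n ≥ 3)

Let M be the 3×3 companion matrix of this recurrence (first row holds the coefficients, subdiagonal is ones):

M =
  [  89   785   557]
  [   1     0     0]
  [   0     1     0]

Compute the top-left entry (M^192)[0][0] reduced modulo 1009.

637

(M^192)[0][0] is the top entry after applying M 192 times to the unit state (1, 0, 0). Equivalently it is h_{194} for the auxiliary sequence (h_n) obeying the same recurrence with h_2 = 1 and h_i = 0 for 0 ≤ i < 2:
h_3 = 89·1 + 785·0 + 557·0 = 89
h_4 = 89·89 + 785·1 + 557·0 = 634
h_5 = 89·634 + 785·89 + 557·1 = 723
h_6 = 89·723 + 785·634 + 557·89 = 156
h_7 = 89·156 + 785·723 + 557·634 = 243
h_8 = 89·243 + 785·156 + 557·723 = 929
Continuing the recurrence:
  h_9 = 115;  h_10 = 48;  h_11 = 546;  h_12 = 997;  h_13 = 228;  h_14 = 186
  h_15 = 167;  h_16 = 304;  h_17 = 422;  h_18 = 932;  h_19 = 344;  h_20 = 398
  h_21 = 233;  h_22 = 95;  h_23 = 365;  h_24 = 735;  h_25 = 246;  h_26 = 19
  h_27 = 814;  h_28 = 385;  h_29 = 745;  h_30 = 602;  h_31 = 243;  h_32 = 53
  h_33 = 52;  h_34 = 973;  h_35 = 543;  h_36 = 599;  h_37 = 419;  h_38 = 739
  h_39 = 840;  h_40 = 338;  h_41 = 286;  h_42 = 905;  h_43 = 929;  h_44 = 921
  h_45 = 592;  h_46 = 597;  h_47 = 661;  h_48 = 577;  h_49 = 721;  h_50 = 398
  h_51 = 570;  h_52 = 944;  h_53 = 438;  h_54 = 729;  h_55 = 185;  h_56 = 271
  h_57 = 267;  h_58 = 519;  h_59 = 106;  h_60 = 528;  h_61 = 550;  h_62 = 819
  h_63 = 618;  h_64 = 312;  h_65 = 441;  h_66 = 797;  h_67 = 637;  h_68 = 704
  h_69 = 657;  h_70 = 309;  h_71 = 31;  h_72 = 828;  h_73 = 737;  h_74 = 306
  h_75 = 462;  h_76 = 672;  h_77 = 637;  h_78 = 41;  h_79 = 168;  h_80 = 364
  h_81 = 448;  h_82 = 453;  h_83 = 444;  h_84 = 915;  h_85 = 212;  h_86 = 676
  h_87 = 678;  h_88 = 768;  h_89 = 402;  h_90 = 241;  h_91 = 982;  h_92 = 33
  h_93 = 953;  h_94 = 837;  h_95 = 482;  h_96 = 793;  h_97 = 1002;  h_98 = 418
  h_99 = 187;  h_100 = 841;  h_101 = 420;  h_102 = 578;  h_103 = 1;  h_104 = 630
  h_105 = 426;  h_106 = 269;  h_107 = 943;  h_108 = 631;  h_109 = 814;  h_110 = 285
  h_111 = 768;  h_112 = 833;  h_113 = 310;  h_114 = 380;  h_115 = 545;  h_116 = 849
  h_117 = 674;  h_118 = 836;  h_119 = 793;  h_120 = 427;  h_121 = 116;  h_122 = 200
  h_123 = 612;  h_124 = 623;  h_125 = 498;  h_126 = 467;  h_127 = 556;  h_128 = 282
  h_129 = 242;  h_130 = 677;  h_131 = 670;  h_132 = 398;  h_133 = 91;  h_134 = 536
  h_135 = 792;  h_136 = 102;  h_137 = 61;  h_138 = 954;  h_139 = 922;  h_140 = 212
  h_141 = 658;  h_142 = 957;  h_143 = 370;  h_144 = 421;  h_145 = 291;  h_146 = 461
  h_147 = 470;  h_148 = 762;  h_149 = 362;  h_150 = 222;  h_151 = 873;  h_152 = 560
  h_153 = 140;  h_154 = 960;  h_155 = 742;  h_156 = 617;  h_157 = 654;  h_158 = 322
  h_159 = 824;  h_160 = 228;  h_161 = 944;  h_162 = 529;  h_163 = 963;  h_164 = 627
  h_165 = 547;  h_166 = 666;  h_167 = 438;  h_168 = 749;  h_169 = 487;  h_170 = 471
  h_171 = 910;  h_172 = 549;  h_173 = 414;  h_174 = 996;  h_175 = 10;  h_176 = 312
  h_177 = 125;  h_178 = 284;  h_179 = 539;  h_180 = 503;  h_181 = 490;  h_182 = 100
  h_183 = 718;  h_184 = 633;  h_185 = 646;  h_186 = 820;  h_187 = 355;  h_188 = 892
  h_189 = 540;  h_190 = 582;  h_191 = 875;  h_192 = 73
h_193 = 89·73 + 785·875 + 557·582 = 474
h_194 = 89·474 + 785·73 + 557·875 = 637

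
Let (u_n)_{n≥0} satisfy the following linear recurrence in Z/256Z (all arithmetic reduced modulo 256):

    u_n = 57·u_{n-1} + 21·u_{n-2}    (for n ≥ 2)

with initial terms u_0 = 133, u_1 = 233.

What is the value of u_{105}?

59

u_2 = 57·233 + 21·133 = 202
u_3 = 57·202 + 21·233 = 23
u_4 = 57·23 + 21·202 = 177
u_5 = 57·177 + 21·23 = 76
u_6 = 57·76 + 21·177 = 113
u_7 = 57·113 + 21·76 = 101
u_8 = 57·101 + 21·113 = 194
u_9 = 57·194 + 21·101 = 123
u_10 = 57·123 + 21·194 = 77
u_11 = 57·77 + 21·123 = 60
u_12 = 57·60 + 21·77 = 173
u_13 = 57·173 + 21·60 = 113
u_14 = 57·113 + 21·173 = 90
u_15 = 57·90 + 21·113 = 79
u_16 = 57·79 + 21·90 = 249
u_17 = 57·249 + 21·79 = 236
u_18 = 57·236 + 21·249 = 249
u_19 = 57·249 + 21·236 = 205
u_20 = 57·205 + 21·249 = 18
u_21 = 57·18 + 21·205 = 211
u_22 = 57·211 + 21·18 = 117
u_23 = 57·117 + 21·211 = 92
u_24 = 57·92 + 21·117 = 21
u_25 = 57·21 + 21·92 = 57
u_26 = 57·57 + 21·21 = 106
u_27 = 57·106 + 21·57 = 71
u_28 = 57·71 + 21·106 = 129
u_29 = 57·129 + 21·71 = 140
u_30 = 57·140 + 21·129 = 193
u_31 = 57·193 + 21·140 = 117
u_32 = 57·117 + 21·193 = 226
u_33 = 57·226 + 21·117 = 235
u_34 = 57·235 + 21·226 = 221
u_35 = 57·221 + 21·235 = 124
u_36 = 57·124 + 21·221 = 189
u_37 = 57·189 + 21·124 = 65
u_38 = 57·65 + 21·189 = 250
u_39 = 57·250 + 21·65 = 255
u_40 = 57·255 + 21·250 = 73
u_41 = 57·73 + 21·255 = 44
u_42 = 57·44 + 21·73 = 201
u_43 = 57·201 + 21·44 = 93
u_44 = 57·93 + 21·201 = 50
u_45 = 57·50 + 21·93 = 195
u_46 = 57·195 + 21·50 = 133
u_47 = 57·133 + 21·195 = 156
u_48 = 57·156 + 21·133 = 165
u_49 = 57·165 + 21·156 = 137
u_50 = 57·137 + 21·165 = 10
u_51 = 57·10 + 21·137 = 119
u_52 = 57·119 + 21·10 = 81
u_53 = 57·81 + 21·119 = 204
u_54 = 57·204 + 21·81 = 17
u_55 = 57·17 + 21·204 = 133
u_56 = 57·133 + 21·17 = 2
u_57 = 57·2 + 21·133 = 91
u_58 = 57·91 + 21·2 = 109
u_59 = 57·109 + 21·91 = 188
u_60 = 57·188 + 21·109 = 205
u_61 = 57·205 + 21·188 = 17
u_62 = 57·17 + 21·205 = 154
u_63 = 57·154 + 21·17 = 175
u_64 = 57·175 + 21·154 = 153
u_65 = 57·153 + 21·175 = 108
u_66 = 57·108 + 21·153 = 153
u_67 = 57·153 + 21·108 = 237
u_68 = 57·237 + 21·153 = 82
u_69 = 57·82 + 21·237 = 179
u_70 = 57·179 + 21·82 = 149
u_71 = 57·149 + 21·179 = 220
u_72 = 57·220 + 21·149 = 53
u_73 = 57·53 + 21·220 = 217
u_74 = 57·217 + 21·53 = 170
u_75 = 57·170 + 21·217 = 167
u_76 = 57·167 + 21·170 = 33
u_77 = 57·33 + 21·167 = 12
u_78 = 57·12 + 21·33 = 97
u_79 = 57·97 + 21·12 = 149
u_80 = 57·149 + 21·97 = 34
u_81 = 57·34 + 21·149 = 203
u_82 = 57·203 + 21·34 = 253
u_83 = 57·253 + 21·203 = 252
u_84 = 57·252 + 21·253 = 221
u_85 = 57·221 + 21·252 = 225
u_86 = 57·225 + 21·221 = 58
u_87 = 57·58 + 21·225 = 95
u_88 = 57·95 + 21·58 = 233
u_89 = 57·233 + 21·95 = 172
u_90 = 57·172 + 21·233 = 105
u_91 = 57·105 + 21·172 = 125
u_92 = 57·125 + 21·105 = 114
u_93 = 57·114 + 21·125 = 163
u_94 = 57·163 + 21·114 = 165
u_95 = 57·165 + 21·163 = 28
u_96 = 57·28 + 21·165 = 197
u_97 = 57·197 + 21·28 = 41
u_98 = 57·41 + 21·197 = 74
u_99 = 57·74 + 21·41 = 215
u_100 = 57·215 + 21·74 = 241
u_101 = 57·241 + 21·215 = 76
u_102 = 57·76 + 21·241 = 177
u_103 = 57·177 + 21·76 = 165
u_104 = 57·165 + 21·177 = 66
u_105 = 57·66 + 21·165 = 59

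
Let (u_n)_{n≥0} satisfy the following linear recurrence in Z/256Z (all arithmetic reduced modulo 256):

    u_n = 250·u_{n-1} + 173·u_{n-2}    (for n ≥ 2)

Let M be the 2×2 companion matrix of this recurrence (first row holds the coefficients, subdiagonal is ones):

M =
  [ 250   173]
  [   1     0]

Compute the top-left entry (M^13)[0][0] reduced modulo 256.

(M^13)[0][0] is the top entry after applying M 13 times to the unit state (1, 0). Equivalently it is h_{14} for the auxiliary sequence (h_n) obeying the same recurrence with h_1 = 1 and h_i = 0 for 0 ≤ i < 1:
h_2 = 250·1 + 173·0 = 250
h_3 = 250·250 + 173·1 = 209
h_4 = 250·209 + 173·250 = 12
h_5 = 250·12 + 173·209 = 245
h_6 = 250·245 + 173·12 = 94
h_7 = 250·94 + 173·245 = 93
h_8 = 250·93 + 173·94 = 88
h_9 = 250·88 + 173·93 = 201
h_10 = 250·201 + 173·88 = 194
h_11 = 250·194 + 173·201 = 73
h_12 = 250·73 + 173·194 = 100
h_13 = 250·100 + 173·73 = 253
h_14 = 250·253 + 173·100 = 166

166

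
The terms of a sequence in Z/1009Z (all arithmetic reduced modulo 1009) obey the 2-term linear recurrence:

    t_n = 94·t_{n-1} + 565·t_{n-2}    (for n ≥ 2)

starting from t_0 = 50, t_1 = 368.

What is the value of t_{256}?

80

t_2 = 94·368 + 565·50 = 284
t_3 = 94·284 + 565·368 = 528
t_4 = 94·528 + 565·284 = 220
t_5 = 94·220 + 565·528 = 156
t_6 = 94·156 + 565·220 = 731
t_7 = 94·731 + 565·156 = 459
Continuing the recurrence:
  t_8 = 93;  t_9 = 692;  t_10 = 549;  t_11 = 644;  t_12 = 418;  t_13 = 561
  t_14 = 330;  t_15 = 889;  t_16 = 613;  t_17 = 921;  t_18 = 58;  t_19 = 128
  t_20 = 406;  t_21 = 503;  t_22 = 206;  t_23 = 859;  t_24 = 381;  t_25 = 505
  t_26 = 395;  t_27 = 584;  t_28 = 596;  t_29 = 546;  t_30 = 608;  t_31 = 384
  t_32 = 232;  t_33 = 644;  t_34 = 915;  t_35 = 865;  t_36 = 957;  t_37 = 526
  t_38 = 893;  t_39 = 739;  t_40 = 899;  t_41 = 568;  t_42 = 323;  t_43 = 150
  t_44 = 849;  t_45 = 89;  t_46 = 704;  t_47 = 426;  t_48 = 907;  t_49 = 41
  t_50 = 710;  t_51 = 104;  t_52 = 263;  t_53 = 744;  t_54 = 587;  t_55 = 299
  t_56 = 557;  t_57 = 322;  t_58 = 904;  t_59 = 530;  t_60 = 585;  t_61 = 281
  t_62 = 762;  t_63 = 341;  t_64 = 462;  t_65 = 996;  t_66 = 495;  t_67 = 843
  t_68 = 722;  t_69 = 312;  t_70 = 361;  t_71 = 342;  t_72 = 7;  t_73 = 160
  t_74 = 833;  t_75 = 199;  t_76 = 995;  t_77 = 129;  t_78 = 180;  t_79 = 4
  t_80 = 167;  t_81 = 805;  t_82 = 513;  t_83 = 565;  t_84 = 904;  t_85 = 601
  t_86 = 196;  t_87 = 803;  t_88 = 566;  t_89 = 381;  t_90 = 436;  t_91 = 972
  t_92 = 702;  t_93 = 687;  t_94 = 95;  t_95 = 548;  t_96 = 251;  t_97 = 244
  t_98 = 284;  t_99 = 89;  t_100 = 323;  t_101 = 936;  t_102 = 67;  t_103 = 368
  t_104 = 808;  t_105 = 343;  t_106 = 406;  t_107 = 898;  t_108 = 3;  t_109 = 125
  t_110 = 328;  t_111 = 557;  t_112 = 563;  t_113 = 351;  t_114 = 966;  t_115 = 545
  t_116 = 701;  t_117 = 489;  t_118 = 89;  t_119 = 113;  t_120 = 367;  t_121 = 470
  t_122 = 294;  t_123 = 576;  t_124 = 292;  t_125 = 747;  t_126 = 101;  t_127 = 706
  t_128 = 331;  t_129 = 170;  t_130 = 186;  t_131 = 526;  t_132 = 157;  t_133 = 167
  t_134 = 476;  t_135 = 866;  t_136 = 221;  t_137 = 519;  t_138 = 103;  t_139 = 217
  t_140 = 900;  t_141 = 360;  t_142 = 507;  t_143 = 826;  t_144 = 859;  t_145 = 558
  t_146 = 999;  t_147 = 531;  t_148 = 877;  t_149 = 42;  t_150 = 1007;  t_151 = 335
  t_152 = 90;  t_153 = 980;  t_154 = 701;  t_155 = 68;  t_156 = 875;  t_157 = 599
  t_158 = 776;  t_159 = 716;  t_160 = 235;  t_161 = 832;  t_162 = 102;  t_163 = 393
  t_164 = 735;  t_165 = 543;  t_166 = 159;  t_167 = 879;  t_168 = 931;  t_169 = 947
  t_170 = 552;  t_171 = 714;  t_172 = 621;  t_173 = 671;  t_174 = 249;  t_175 = 939
  t_176 = 917;  t_177 = 234;  t_178 = 286;  t_179 = 681;  t_180 = 597;  t_181 = 959
  t_182 = 644;  t_183 = 1007;  t_184 = 432;  t_185 = 127;  t_186 = 741;  t_187 = 149
  t_188 = 819;  t_189 = 740;  t_190 = 552;  t_191 = 803;  t_192 = 915;  t_193 = 899
  t_194 = 117;  t_195 = 307;  t_196 = 117;  t_197 = 815;  t_198 = 446;  t_199 = 926
  t_200 = 10;  t_201 = 459;  t_202 = 364;  t_203 = 941;  t_204 = 495;  t_205 = 38
  t_206 = 727;  t_207 = 7;  t_208 = 750;  t_209 = 798;  t_210 = 316;  t_211 = 290
  t_212 = 973;  t_213 = 35;  t_214 = 103;  t_215 = 196;  t_216 = 944;  t_217 = 703
  t_218 = 96;  t_219 = 601;  t_220 = 753;  t_221 = 693;  t_222 = 213;  t_223 = 904
  t_224 = 494;  t_225 = 228;  t_226 = 869;  t_227 = 634;  t_228 = 676;  t_229 = 1001
  t_230 = 795;  t_231 = 589;  t_232 = 41;  t_233 = 642;  t_234 = 775;  t_235 = 701
  t_236 = 278;  t_237 = 435;  t_238 = 196;  t_239 = 850;  t_240 = 948;  t_241 = 286
  t_242 = 491;  t_243 = 899;  t_244 = 699;  t_245 = 529;  t_246 = 701;  t_247 = 530
  t_248 = 916;  t_249 = 116;  t_250 = 737;  t_251 = 621;  t_252 = 549;  t_253 = 889
  t_254 = 241
t_255 = 94·241 + 565·889 = 259
t_256 = 94·259 + 565·241 = 80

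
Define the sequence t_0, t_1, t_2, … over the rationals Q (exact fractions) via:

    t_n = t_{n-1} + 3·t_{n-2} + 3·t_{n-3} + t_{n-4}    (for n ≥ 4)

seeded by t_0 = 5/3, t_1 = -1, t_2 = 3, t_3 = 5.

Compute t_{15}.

1658951/3

t_4 = 1·5 + 3·3 + 3·-1 + 1·5/3 = 38/3
t_5 = 1·38/3 + 3·5 + 3·3 + 1·-1 = 107/3
t_6 = 1·107/3 + 3·38/3 + 3·5 + 1·3 = 275/3
t_7 = 1·275/3 + 3·107/3 + 3·38/3 + 1·5 = 725/3
t_8 = 1·725/3 + 3·275/3 + 3·107/3 + 1·38/3 = 1909/3
t_9 = 1·1909/3 + 3·725/3 + 3·275/3 + 1·107/3 = 1672
t_10 = 1·1672 + 3·1909/3 + 3·725/3 + 1·275/3 = 13193/3
t_11 = 1·13193/3 + 3·1672 + 3·1909/3 + 1·725/3 = 34693/3
t_12 = 1·34693/3 + 3·13193/3 + 3·1672 + 1·1909/3 = 91229/3
t_13 = 1·91229/3 + 3·34693/3 + 3·13193/3 + 1·1672 = 239903/3
t_14 = 1·239903/3 + 3·91229/3 + 3·34693/3 + 1·13193/3 = 630862/3
t_15 = 1·630862/3 + 3·239903/3 + 3·91229/3 + 1·34693/3 = 1658951/3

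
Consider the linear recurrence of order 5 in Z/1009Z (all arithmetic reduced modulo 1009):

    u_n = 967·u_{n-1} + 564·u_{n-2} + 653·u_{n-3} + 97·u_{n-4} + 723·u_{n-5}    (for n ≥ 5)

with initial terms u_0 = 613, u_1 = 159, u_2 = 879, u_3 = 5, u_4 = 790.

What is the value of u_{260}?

u_5 = 967·790 + 564·5 + 653·879 + 97·159 + 723·613 = 312
u_6 = 967·312 + 564·790 + 653·5 + 97·879 + 723·159 = 271
u_7 = 967·271 + 564·312 + 653·790 + 97·5 + 723·879 = 722
u_8 = 967·722 + 564·271 + 653·312 + 97·790 + 723·5 = 883
u_9 = 967·883 + 564·722 + 653·271 + 97·312 + 723·790 = 277
u_10 = 967·277 + 564·883 + 653·722 + 97·271 + 723·312 = 925
Continuing the recurrence:
  u_11 = 385;  u_12 = 530;  u_13 = 124;  u_14 = 670;  u_15 = 250;  u_16 = 178
  u_17 = 639;  u_18 = 963;  u_19 = 420;  u_20 = 605;  u_21 = 797;  u_22 = 271
  u_23 = 176;  u_24 = 67;  u_25 = 108;  u_26 = 2;  u_27 = 758;  u_28 = 15
  u_29 = 767;  u_30 = 602;  u_31 = 688;  u_32 = 840;  u_33 = 695;  u_34 = 332
  u_35 = 803;  u_36 = 686;  u_37 = 884;  u_38 = 260;  u_39 = 363;  u_40 = 670
  u_41 = 827;  u_42 = 440;  u_43 = 767;  u_44 = 759;  u_45 = 490;  u_46 = 133
  u_47 = 588;  u_48 = 549;  u_49 = 872;  u_50 = 12;  u_51 = 50;  u_52 = 74
  u_53 = 858;  u_54 = 1003;  u_55 = 143;  u_56 = 920;  u_57 = 265;  u_58 = 1000
  u_59 = 354;  u_60 = 652;  u_61 = 619;  u_62 = 810;  u_63 = 834;  u_64 = 999
  u_65 = 512;  u_66 = 259;  u_67 = 527;  u_68 = 840;  u_69 = 288;  u_70 = 384
  u_71 = 884;  u_72 = 615;  u_73 = 640;  u_74 = 516;  u_75 = 417;  u_76 = 824
  u_77 = 947;  u_78 = 244;  u_79 = 291;  u_80 = 169;  u_81 = 14;  u_82 = 244
  u_83 = 863;  u_84 = 292;  u_85 = 595;  u_86 = 457;  u_87 = 345;  u_88 = 618
  u_89 = 315;  u_90 = 896;  u_91 = 367;  u_92 = 42;  u_93 = 377;  u_94 = 149
  u_95 = 22;  u_96 = 371;  u_97 = 627;  u_98 = 989;  u_99 = 292;  u_100 = 883
  u_101 = 643;  u_102 = 136;  u_103 = 961;  u_104 = 274;  u_105 = 312;  u_106 = 931
  u_107 = 815;  u_108 = 344;  u_109 = 91;  u_110 = 11;  u_111 = 500;  u_112 = 291
  u_113 = 739;  u_114 = 757;  u_115 = 853;  u_116 = 148;  u_117 = 113;  u_118 = 373
  u_119 = 859;  u_120 = 319;  u_121 = 187;  u_122 = 282;  u_123 = 92;  u_124 = 6
  u_125 = 238;  u_126 = 93;  u_127 = 967;  u_128 = 262;  u_129 = 993;  u_130 = 418
  u_131 = 826;  u_132 = 4;  u_133 = 262;  u_134 = 622;  u_135 = 74;  u_136 = 418
  u_137 = 566;  u_138 = 517;  u_139 = 186;  u_140 = 762;  u_141 = 777;  u_142 = 238
  u_143 = 906;  u_144 = 717;  u_145 = 320;  u_146 = 446;  u_147 = 976;  u_148 = 902
  u_149 = 180;  u_150 = 518;  u_151 = 216;  u_152 = 115;  u_153 = 828;  u_154 = 386
  u_155 = 124;  u_156 = 295;  u_157 = 853;  u_158 = 52;  u_159 = 63;  u_160 = 703
  u_161 = 1000;  u_162 = 322;  u_163 = 855;  u_164 = 302;  u_165 = 614;  u_166 = 93
  u_167 = 714;  u_168 = 316;  u_169 = 568;  u_170 = 986;  u_171 = 241;  u_172 = 710
  u_173 = 310;  u_174 = 730;  u_175 = 77;  u_176 = 415;  u_177 = 764;  u_178 = 315
  u_179 = 3;  u_180 = 467;  u_181 = 922;  u_182 = 332;  u_183 = 790;  u_184 = 438
  u_185 = 486;  u_186 = 448;  u_187 = 318;  u_188 = 899;  u_189 = 844;  u_190 = 500
  u_191 = 357;  u_192 = 130;  u_193 = 46;  u_194 = 635;  u_195 = 9;  u_196 = 653
  u_197 = 383;  u_198 = 904;  u_199 = 945;  u_200 = 66;  u_201 = 255;  u_202 = 205
  u_203 = 330;  u_204 = 371;  u_205 = 499;  u_206 = 608;  u_207 = 340;  u_208 = 776
  u_209 = 43;  u_210 = 19;  u_211 = 809;  u_212 = 2;  u_213 = 602;  u_214 = 265
  u_215 = 152;  u_216 = 284;  u_217 = 958;  u_218 = 81;  u_219 = 421;  u_220 = 973
  u_221 = 851;  u_222 = 159;  u_223 = 282;  u_224 = 92;  u_225 = 722;  u_226 = 954
  u_227 = 451;  u_228 = 662;  u_229 = 279;  u_230 = 366;  u_231 = 95;  u_232 = 1005
  u_233 = 316;  u_234 = 197;  u_235 = 238;  u_236 = 409;  u_237 = 16;  u_238 = 352
  u_239 = 27;  u_240 = 854;  u_241 = 966;  u_242 = 936;  u_243 = 517;  u_244 = 295
  u_245 = 267;  u_246 = 547;  u_247 = 793;  u_248 = 363;  u_249 = 210;  u_250 = 282
  u_251 = 765;  u_252 = 822;  u_253 = 197;  u_254 = 956;  u_255 = 920;  u_256 = 764
  u_257 = 94;  u_258 = 612
u_259 = 967·612 + 564·94 + 653·764 + 97·920 + 723·956 = 986
u_260 = 967·986 + 564·612 + 653·94 + 97·764 + 723·920 = 560

560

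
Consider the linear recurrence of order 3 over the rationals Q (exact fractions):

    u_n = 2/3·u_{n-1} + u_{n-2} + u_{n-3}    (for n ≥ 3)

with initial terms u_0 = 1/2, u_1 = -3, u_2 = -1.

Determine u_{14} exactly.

-829507055/1062882

u_3 = 2/3·-1 + 1·-3 + 1·1/2 = -19/6
u_4 = 2/3·-19/6 + 1·-1 + 1·-3 = -55/9
u_5 = 2/3·-55/9 + 1·-19/6 + 1·-1 = -445/54
u_6 = 2/3·-445/54 + 1·-55/9 + 1·-19/6 = -2393/162
u_7 = 2/3·-2393/162 + 1·-445/54 + 1·-55/9 = -11761/486
u_8 = 2/3·-11761/486 + 1·-2393/162 + 1·-445/54 = -28537/729
u_9 = 2/3·-28537/729 + 1·-11761/486 + 1·-2393/162 = -142304/2187
u_10 = 2/3·-142304/2187 + 1·-28537/729 + 1·-11761/486 = -1400429/13122
u_11 = 2/3·-1400429/13122 + 1·-142304/2187 + 1·-28537/729 = -3451664/19683
u_12 = 2/3·-3451664/19683 + 1·-1400429/13122 + 1·-142304/2187 = -34094933/118098
u_13 = 2/3·-34094933/118098 + 1·-3451664/19683 + 1·-1400429/13122 = -168131401/354294
u_14 = 2/3·-168131401/354294 + 1·-34094933/118098 + 1·-3451664/19683 = -829507055/1062882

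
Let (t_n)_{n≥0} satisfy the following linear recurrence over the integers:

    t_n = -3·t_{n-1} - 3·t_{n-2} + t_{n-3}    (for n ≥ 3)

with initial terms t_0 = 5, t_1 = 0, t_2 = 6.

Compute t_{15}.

-28939

t_3 = -3·6 + -3·0 + 1·5 = -13
t_4 = -3·-13 + -3·6 + 1·0 = 21
t_5 = -3·21 + -3·-13 + 1·6 = -18
t_6 = -3·-18 + -3·21 + 1·-13 = -22
t_7 = -3·-22 + -3·-18 + 1·21 = 141
t_8 = -3·141 + -3·-22 + 1·-18 = -375
t_9 = -3·-375 + -3·141 + 1·-22 = 680
t_10 = -3·680 + -3·-375 + 1·141 = -774
t_11 = -3·-774 + -3·680 + 1·-375 = -93
t_12 = -3·-93 + -3·-774 + 1·680 = 3281
t_13 = -3·3281 + -3·-93 + 1·-774 = -10338
t_14 = -3·-10338 + -3·3281 + 1·-93 = 21078
t_15 = -3·21078 + -3·-10338 + 1·3281 = -28939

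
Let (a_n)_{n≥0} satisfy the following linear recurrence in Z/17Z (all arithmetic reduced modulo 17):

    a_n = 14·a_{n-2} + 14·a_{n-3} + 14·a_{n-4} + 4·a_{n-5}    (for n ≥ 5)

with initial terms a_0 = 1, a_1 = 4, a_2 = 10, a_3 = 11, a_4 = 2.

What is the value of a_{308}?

a_5 = 0·2 + 14·11 + 14·10 + 14·4 + 4·1 = 14
a_6 = 0·14 + 14·2 + 14·11 + 14·10 + 4·4 = 15
a_7 = 0·15 + 14·14 + 14·2 + 14·11 + 4·10 = 10
a_8 = 0·10 + 14·15 + 14·14 + 14·2 + 4·11 = 2
a_9 = 0·2 + 14·10 + 14·15 + 14·14 + 4·2 = 10
a_10 = 0·10 + 14·2 + 14·10 + 14·15 + 4·14 = 9
Continuing the recurrence:
  a_11 = 11;  a_12 = 11;  a_13 = 3;  a_14 = 15;  a_15 = 12;  a_16 = 8
  a_17 = 5;  a_18 = 9;  a_19 = 2;  a_20 = 16;  a_21 = 1;  a_22 = 7
  a_23 = 13;  a_24 = 4;  a_25 = 1;  a_26 = 0;  a_27 = 8;  a_28 = 3
  a_29 = 6;  a_30 = 5;  a_31 = 0;  a_32 = 7;  a_33 = 13;  a_34 = 5
  a_35 = 11;  a_36 = 10;  a_37 = 9;  a_38 = 8;  a_39 = 15;  a_40 = 14
  a_41 = 12;  a_42 = 10;  a_43 = 11;  a_44 = 3;  a_45 = 8;  a_46 = 10
  a_47 = 8;  a_48 = 15;  a_49 = 2;  a_50 = 1;  a_51 = 16;  a_52 = 12
  a_53 = 3;  a_54 = 6;  a_55 = 13;  a_56 = 1;  a_57 = 16;  a_58 = 3
  a_59 = 2;  a_60 = 9;  a_61 = 9;  a_62 = 5;  a_63 = 3;  a_64 = 7
  a_65 = 2;  a_66 = 8;  a_67 = 1;  a_68 = 12;  a_69 = 12;  a_70 = 13
  a_71 = 8;  a_72 = 12;  a_73 = 0;  a_74 = 0;  a_75 = 9;  a_76 = 13
  a_77 = 4;  a_78 = 2;  a_79 = 7;  a_80 = 13;  a_81 = 13;  a_82 = 1
  a_83 = 11;  a_84 = 15;  a_85 = 11;  a_86 = 5;  a_87 = 12;  a_88 = 2
  a_89 = 10;  a_90 = 4;  a_91 = 16;  a_92 = 0;  a_93 = 3;  a_94 = 14
  a_95 = 10;  a_96 = 13;  a_97 = 4;  a_98 = 3;  a_99 = 9;  a_100 = 14
  a_101 = 4;  a_102 = 6;  a_103 = 16;  a_104 = 15;  a_105 = 12;  a_106 = 7
  a_107 = 14;  a_108 = 13;  a_109 = 12;  a_110 = 14;  a_111 = 13;  a_112 = 7
  a_113 = 3;  a_114 = 14;  a_115 = 4;  a_116 = 14;  a_117 = 16;  a_118 = 1
  a_119 = 5;  a_120 = 8;  a_121 = 7;  a_122 = 5;  a_123 = 12;  a_124 = 11
  a_125 = 11;  a_126 = 12;  a_127 = 3;  a_128 = 14;  a_129 = 0;  a_130 = 8
  a_131 = 14;  a_132 = 14;  a_133 = 7;  a_134 = 11;  a_135 = 12;  a_136 = 11
  a_137 = 0;  a_138 = 11;  a_139 = 9;  a_140 = 16;  a_141 = 1;  a_142 = 11
  a_143 = 0;  a_144 = 3;  a_145 = 11;  a_146 = 13;  a_147 = 2;  a_148 = 4
  a_149 = 2;  a_150 = 4;  a_151 = 11;  a_152 = 12;  a_153 = 16;  a_154 = 12
  a_155 = 1;  a_156 = 9;  a_157 = 12;  a_158 = 15;  a_159 = 16;  a_160 = 15
  a_161 = 9;  a_162 = 12;  a_163 = 8;  a_164 = 7;  a_165 = 7;  a_166 = 6
  a_167 = 16;  a_168 = 6;  a_169 = 9;  a_170 = 12;  a_171 = 16;  a_172 = 0
  a_173 = 15;  a_174 = 3;  a_175 = 6;  a_176 = 10;  a_177 = 13;  a_178 = 3
  a_179 = 10;  a_180 = 14;  a_181 = 13;  a_182 = 5;  a_183 = 3;  a_184 = 12
  a_185 = 10;  a_186 = 9;  a_187 = 13;  a_188 = 4;  a_189 = 3;  a_190 = 13
  a_191 = 10;  a_192 = 9;  a_193 = 6;  a_194 = 1;  a_195 = 11;  a_196 = 9
  a_197 = 16;  a_198 = 12;  a_199 = 15;  a_200 = 1;  a_201 = 9;  a_202 = 14
  a_203 = 7;  a_204 = 5;  a_205 = 16;  a_206 = 9;  a_207 = 6;  a_208 = 6
  a_209 = 12;  a_210 = 1;  a_211 = 15;  a_212 = 1;  a_213 = 8;  a_214 = 14
  a_215 = 0;  a_216 = 8;  a_217 = 6;  a_218 = 0;  a_219 = 14;  a_220 = 9
  a_221 = 6;  a_222 = 6;  a_223 = 15;  a_224 = 10;  a_225 = 6;  a_226 = 16
  a_227 = 16;  a_228 = 15;  a_229 = 11;  a_230 = 2;  a_231 = 6;  a_232 = 14
  a_233 = 3;  a_234 = 12;  a_235 = 7;  a_236 = 5;  a_237 = 7;  a_238 = 8
  a_239 = 8;  a_240 = 2;  a_241 = 2;  a_242 = 8;  a_243 = 13;  a_244 = 13
  a_245 = 7;  a_246 = 8;  a_247 = 1;  a_248 = 2;  a_249 = 4;  a_250 = 12
  a_251 = 11;  a_252 = 1;  a_253 = 12;  a_254 = 12;  a_255 = 10;  a_256 = 3
  a_257 = 4;  a_258 = 7;  a_259 = 14;  a_260 = 15;  a_261 = 5;  a_262 = 10
  a_263 = 11;  a_264 = 0;  a_265 = 16;  a_266 = 8;  a_267 = 10;  a_268 = 6
  a_269 = 0;  a_270 = 9;  a_271 = 1;  a_272 = 12;  a_273 = 11;  a_274 = 2
  a_275 = 15;  a_276 = 14;  a_277 = 15;  a_278 = 2;  a_279 = 12;  a_280 = 1
  a_281 = 3;  a_282 = 15;  a_283 = 11;  a_284 = 8;  a_285 = 2;  a_286 = 12
  a_287 = 14;  a_288 = 12;  a_289 = 16;  a_290 = 13;  a_291 = 7;  a_292 = 1
  a_293 = 8;  a_294 = 1;  a_295 = 4;  a_296 = 15;  a_297 = 16;  a_298 = 6
  a_299 = 1;  a_300 = 7;  a_301 = 8;  a_302 = 5;  a_303 = 10;  a_304 = 12
  a_305 = 10;  a_306 = 2
a_307 = 0·2 + 14·10 + 14·12 + 14·10 + 4·5 = 9
a_308 = 0·9 + 14·2 + 14·10 + 14·12 + 4·10 = 2

2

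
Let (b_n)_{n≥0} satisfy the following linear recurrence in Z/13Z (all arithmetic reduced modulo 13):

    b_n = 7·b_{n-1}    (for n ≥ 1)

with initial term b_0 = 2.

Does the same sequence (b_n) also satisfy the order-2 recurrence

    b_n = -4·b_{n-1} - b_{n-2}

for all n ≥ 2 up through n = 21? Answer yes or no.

yes

Terms b_0..b_21: 2, 1, 7, 10, 5, 9, 11, 12, 6, 3, 8, 4, 2, 1, 7, 10, 5, 9, 11, 12, 6, 3
n=2: candidate gives 7, actual b_2 = 7 ✓
n=3: candidate gives 10, actual b_3 = 10 ✓
n=4: candidate gives 5, actual b_4 = 5 ✓
n=5: candidate gives 9, actual b_5 = 9 ✓
n=6: candidate gives 11, actual b_6 = 11 ✓
n=7: candidate gives 12, actual b_7 = 12 ✓
n=8: candidate gives 6, actual b_8 = 6 ✓
n=9: candidate gives 3, actual b_9 = 3 ✓
n=10: candidate gives 8, actual b_10 = 8 ✓
n=11: candidate gives 4, actual b_11 = 4 ✓
n=12: candidate gives 2, actual b_12 = 2 ✓
n=13: candidate gives 1, actual b_13 = 1 ✓
n=14: candidate gives 7, actual b_14 = 7 ✓
n=15: candidate gives 10, actual b_15 = 10 ✓
n=16: candidate gives 5, actual b_16 = 5 ✓
n=17: candidate gives 9, actual b_17 = 9 ✓
n=18: candidate gives 11, actual b_18 = 11 ✓
n=19: candidate gives 12, actual b_19 = 12 ✓
n=20: candidate gives 6, actual b_20 = 6 ✓
n=21: candidate gives 3, actual b_21 = 3 ✓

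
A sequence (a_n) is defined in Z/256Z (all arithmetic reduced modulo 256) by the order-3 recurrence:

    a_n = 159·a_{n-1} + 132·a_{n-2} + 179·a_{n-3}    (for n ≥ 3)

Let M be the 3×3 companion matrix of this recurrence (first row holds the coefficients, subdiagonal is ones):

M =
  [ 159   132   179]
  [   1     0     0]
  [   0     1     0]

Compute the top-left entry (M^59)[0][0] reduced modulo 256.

(M^59)[0][0] is the top entry after applying M 59 times to the unit state (1, 0, 0). Equivalently it is h_{61} for the auxiliary sequence (h_n) obeying the same recurrence with h_2 = 1 and h_i = 0 for 0 ≤ i < 2:
h_3 = 159·1 + 132·0 + 179·0 = 159
h_4 = 159·159 + 132·1 + 179·0 = 69
h_5 = 159·69 + 132·159 + 179·1 = 138
h_6 = 159·138 + 132·69 + 179·159 = 119
h_7 = 159·119 + 132·138 + 179·69 = 80
h_8 = 159·80 + 132·119 + 179·138 = 138
h_9 = 159·138 + 132·80 + 179·119 = 43
h_10 = 159·43 + 132·138 + 179·80 = 205
h_11 = 159·205 + 132·43 + 179·138 = 253
h_12 = 159·253 + 132·205 + 179·43 = 232
h_13 = 159·232 + 132·253 + 179·205 = 227
h_14 = 159·227 + 132·232 + 179·253 = 132
h_15 = 159·132 + 132·227 + 179·232 = 64
h_16 = 159·64 + 132·132 + 179·227 = 137
h_17 = 159·137 + 132·64 + 179·132 = 99
h_18 = 159·99 + 132·137 + 179·64 = 225
h_19 = 159·225 + 132·99 + 179·137 = 150
h_20 = 159·150 + 132·225 + 179·99 = 103
h_21 = 159·103 + 132·150 + 179·225 = 164
h_22 = 159·164 + 132·103 + 179·150 = 218
h_23 = 159·218 + 132·164 + 179·103 = 251
h_24 = 159·251 + 132·218 + 179·164 = 249
h_25 = 159·249 + 132·251 + 179·218 = 129
h_26 = 159·129 + 132·249 + 179·251 = 4
h_27 = 159·4 + 132·129 + 179·249 = 27
h_28 = 159·27 + 132·4 + 179·129 = 8
h_29 = 159·8 + 132·27 + 179·4 = 176
h_30 = 159·176 + 132·8 + 179·27 = 81
h_31 = 159·81 + 132·176 + 179·8 = 167
h_32 = 159·167 + 132·81 + 179·176 = 141
h_33 = 159·141 + 132·167 + 179·81 = 82
h_34 = 159·82 + 132·141 + 179·167 = 103
h_35 = 159·103 + 132·82 + 179·141 = 216
h_36 = 159·216 + 132·103 + 179·82 = 154
h_37 = 159·154 + 132·216 + 179·103 = 11
h_38 = 159·11 + 132·154 + 179·216 = 69
h_39 = 159·69 + 132·11 + 179·154 = 53
h_40 = 159·53 + 132·69 + 179·11 = 48
h_41 = 159·48 + 132·53 + 179·69 = 99
h_42 = 159·99 + 132·48 + 179·53 = 76
h_43 = 159·76 + 132·99 + 179·48 = 208
h_44 = 159·208 + 132·76 + 179·99 = 153
h_45 = 159·153 + 132·208 + 179·76 = 107
h_46 = 159·107 + 132·153 + 179·208 = 201
h_47 = 159·201 + 132·107 + 179·153 = 254
h_48 = 159·254 + 132·201 + 179·107 = 55
h_49 = 159·55 + 132·254 + 179·201 = 172
h_50 = 159·172 + 132·55 + 179·254 = 202
h_51 = 159·202 + 132·172 + 179·55 = 155
h_52 = 159·155 + 132·202 + 179·172 = 177
h_53 = 159·177 + 132·155 + 179·202 = 25
h_54 = 159·25 + 132·177 + 179·155 = 44
h_55 = 159·44 + 132·25 + 179·177 = 251
h_56 = 159·251 + 132·44 + 179·25 = 16
h_57 = 159·16 + 132·251 + 179·44 = 32
h_58 = 159·32 + 132·16 + 179·251 = 161
h_59 = 159·161 + 132·32 + 179·16 = 175
h_60 = 159·175 + 132·161 + 179·32 = 21
h_61 = 159·21 + 132·175 + 179·161 = 218

218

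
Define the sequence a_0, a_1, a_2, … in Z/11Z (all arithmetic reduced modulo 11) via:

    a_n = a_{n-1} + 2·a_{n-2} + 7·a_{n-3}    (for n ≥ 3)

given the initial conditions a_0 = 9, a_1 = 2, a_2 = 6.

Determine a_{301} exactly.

5

a_3 = 1·6 + 2·2 + 7·9 = 7
a_4 = 1·7 + 2·6 + 7·2 = 0
a_5 = 1·0 + 2·7 + 7·6 = 1
a_6 = 1·1 + 2·0 + 7·7 = 6
a_7 = 1·6 + 2·1 + 7·0 = 8
a_8 = 1·8 + 2·6 + 7·1 = 5
a_9 = 1·5 + 2·8 + 7·6 = 8
a_10 = 1·8 + 2·5 + 7·8 = 8
a_11 = 1·8 + 2·8 + 7·5 = 4
a_12 = 1·4 + 2·8 + 7·8 = 10
a_13 = 1·10 + 2·4 + 7·8 = 8
a_14 = 1·8 + 2·10 + 7·4 = 1
a_15 = 1·1 + 2·8 + 7·10 = 10
a_16 = 1·10 + 2·1 + 7·8 = 2
a_17 = 1·2 + 2·10 + 7·1 = 7
a_18 = 1·7 + 2·2 + 7·10 = 4
a_19 = 1·4 + 2·7 + 7·2 = 10
a_20 = 1·10 + 2·4 + 7·7 = 1
a_21 = 1·1 + 2·10 + 7·4 = 5
a_22 = 1·5 + 2·1 + 7·10 = 0
a_23 = 1·0 + 2·5 + 7·1 = 6
a_24 = 1·6 + 2·0 + 7·5 = 8
a_25 = 1·8 + 2·6 + 7·0 = 9
a_26 = 1·9 + 2·8 + 7·6 = 1
a_27 = 1·1 + 2·9 + 7·8 = 9
a_28 = 1·9 + 2·1 + 7·9 = 8
a_29 = 1·8 + 2·9 + 7·1 = 0
a_30 = 1·0 + 2·8 + 7·9 = 2
a_31 = 1·2 + 2·0 + 7·8 = 3
a_32 = 1·3 + 2·2 + 7·0 = 7
a_33 = 1·7 + 2·3 + 7·2 = 5
a_34 = 1·5 + 2·7 + 7·3 = 7
a_35 = 1·7 + 2·5 + 7·7 = 0
a_36 = 1·0 + 2·7 + 7·5 = 5
a_37 = 1·5 + 2·0 + 7·7 = 10
a_38 = 1·10 + 2·5 + 7·0 = 9
a_39 = 1·9 + 2·10 + 7·5 = 9
a_40 = 1·9 + 2·9 + 7·10 = 9
a_41 = 1·9 + 2·9 + 7·9 = 2
a_42 = 1·2 + 2·9 + 7·9 = 6
(a_40, a_41, a_42) = (9, 2, 6) = (a_0, a_1, a_2), so the sequence has period 40.
301 ≡ 21 (mod 40), hence a_301 = a_21 = 5.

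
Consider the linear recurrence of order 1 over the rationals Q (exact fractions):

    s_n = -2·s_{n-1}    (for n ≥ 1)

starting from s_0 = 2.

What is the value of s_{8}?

512

s_1 = -2·2 = -4
s_2 = -2·-4 = 8
s_3 = -2·8 = -16
s_4 = -2·-16 = 32
s_5 = -2·32 = -64
s_6 = -2·-64 = 128
s_7 = -2·128 = -256
s_8 = -2·-256 = 512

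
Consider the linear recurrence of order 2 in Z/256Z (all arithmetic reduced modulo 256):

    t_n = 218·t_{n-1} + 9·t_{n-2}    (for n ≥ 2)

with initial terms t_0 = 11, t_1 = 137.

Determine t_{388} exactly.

t_2 = 218·137 + 9·11 = 13
t_3 = 218·13 + 9·137 = 227
t_4 = 218·227 + 9·13 = 195
t_5 = 218·195 + 9·227 = 9
t_6 = 218·9 + 9·195 = 133
t_7 = 218·133 + 9·9 = 147
t_8 = 218·147 + 9·133 = 219
t_9 = 218·219 + 9·147 = 169
t_10 = 218·169 + 9·219 = 157
t_11 = 218·157 + 9·169 = 163
t_12 = 218·163 + 9·157 = 83
t_13 = 218·83 + 9·163 = 105
t_14 = 218·105 + 9·83 = 85
t_15 = 218·85 + 9·105 = 19
t_16 = 218·19 + 9·85 = 43
t_17 = 218·43 + 9·19 = 73
t_18 = 218·73 + 9·43 = 173
t_19 = 218·173 + 9·73 = 227
t_20 = 218·227 + 9·173 = 99
t_21 = 218·99 + 9·227 = 73
t_22 = 218·73 + 9·99 = 165
t_23 = 218·165 + 9·73 = 19
t_24 = 218·19 + 9·165 = 251
t_25 = 218·251 + 9·19 = 105
t_26 = 218·105 + 9·251 = 61
t_27 = 218·61 + 9·105 = 163
t_28 = 218·163 + 9·61 = 243
t_29 = 218·243 + 9·163 = 169
t_30 = 218·169 + 9·243 = 117
t_31 = 218·117 + 9·169 = 147
t_32 = 218·147 + 9·117 = 75
t_33 = 218·75 + 9·147 = 9
t_34 = 218·9 + 9·75 = 77
t_35 = 218·77 + 9·9 = 227
t_36 = 218·227 + 9·77 = 3
t_37 = 218·3 + 9·227 = 137
t_38 = 218·137 + 9·3 = 197
t_39 = 218·197 + 9·137 = 147
t_40 = 218·147 + 9·197 = 27
t_41 = 218·27 + 9·147 = 41
t_42 = 218·41 + 9·27 = 221
t_43 = 218·221 + 9·41 = 163
t_44 = 218·163 + 9·221 = 147
t_45 = 218·147 + 9·163 = 233
t_46 = 218·233 + 9·147 = 149
t_47 = 218·149 + 9·233 = 19
t_48 = 218·19 + 9·149 = 107
t_49 = 218·107 + 9·19 = 201
t_50 = 218·201 + 9·107 = 237
t_51 = 218·237 + 9·201 = 227
t_52 = 218·227 + 9·237 = 163
t_53 = 218·163 + 9·227 = 201
t_54 = 218·201 + 9·163 = 229
t_55 = 218·229 + 9·201 = 19
t_56 = 218·19 + 9·229 = 59
t_57 = 218·59 + 9·19 = 233
t_58 = 218·233 + 9·59 = 125
t_59 = 218·125 + 9·233 = 163
t_60 = 218·163 + 9·125 = 51
t_61 = 218·51 + 9·163 = 41
t_62 = 218·41 + 9·51 = 181
t_63 = 218·181 + 9·41 = 147
t_64 = 218·147 + 9·181 = 139
t_65 = 218·139 + 9·147 = 137
t_66 = 218·137 + 9·139 = 141
t_67 = 218·141 + 9·137 = 227
t_68 = 218·227 + 9·141 = 67
t_69 = 218·67 + 9·227 = 9
t_70 = 218·9 + 9·67 = 5
t_71 = 218·5 + 9·9 = 147
t_72 = 218·147 + 9·5 = 91
t_73 = 218·91 + 9·147 = 169
t_74 = 218·169 + 9·91 = 29
t_75 = 218·29 + 9·169 = 163
t_76 = 218·163 + 9·29 = 211
t_77 = 218·211 + 9·163 = 105
t_78 = 218·105 + 9·211 = 213
t_79 = 218·213 + 9·105 = 19
t_80 = 218·19 + 9·213 = 171
t_81 = 218·171 + 9·19 = 73
t_82 = 218·73 + 9·171 = 45
t_83 = 218·45 + 9·73 = 227
t_84 = 218·227 + 9·45 = 227
t_85 = 218·227 + 9·227 = 73
t_86 = 218·73 + 9·227 = 37
t_87 = 218·37 + 9·73 = 19
t_88 = 218·19 + 9·37 = 123
t_89 = 218·123 + 9·19 = 105
t_90 = 218·105 + 9·123 = 189
t_91 = 218·189 + 9·105 = 163
t_92 = 218·163 + 9·189 = 115
t_93 = 218·115 + 9·163 = 169
t_94 = 218·169 + 9·115 = 245
t_95 = 218·245 + 9·169 = 147
t_96 = 218·147 + 9·245 = 203
t_97 = 218·203 + 9·147 = 9
t_98 = 218·9 + 9·203 = 205
t_99 = 218·205 + 9·9 = 227
t_100 = 218·227 + 9·205 = 131
t_101 = 218·131 + 9·227 = 137
t_102 = 218·137 + 9·131 = 69
t_103 = 218·69 + 9·137 = 147
t_104 = 218·147 + 9·69 = 155
t_105 = 218·155 + 9·147 = 41
t_106 = 218·41 + 9·155 = 93
t_107 = 218·93 + 9·41 = 163
t_108 = 218·163 + 9·93 = 19
t_109 = 218·19 + 9·163 = 233
t_110 = 218·233 + 9·19 = 21
t_111 = 218·21 + 9·233 = 19
t_112 = 218·19 + 9·21 = 235
t_113 = 218·235 + 9·19 = 201
t_114 = 218·201 + 9·235 = 109
t_115 = 218·109 + 9·201 = 227
t_116 = 218·227 + 9·109 = 35
t_117 = 218·35 + 9·227 = 201
t_118 = 218·201 + 9·35 = 101
t_119 = 218·101 + 9·201 = 19
t_120 = 218·19 + 9·101 = 187
t_121 = 218·187 + 9·19 = 233
t_122 = 218·233 + 9·187 = 253
t_123 = 218·253 + 9·233 = 163
t_124 = 218·163 + 9·253 = 179
t_125 = 218·179 + 9·163 = 41
t_126 = 218·41 + 9·179 = 53
t_127 = 218·53 + 9·41 = 147
t_128 = 218·147 + 9·53 = 11
t_129 = 218·11 + 9·147 = 137
(t_128, t_129) = (11, 137) = (t_0, t_1), so the sequence has period 128.
388 ≡ 4 (mod 128), hence t_388 = t_4 = 195.

195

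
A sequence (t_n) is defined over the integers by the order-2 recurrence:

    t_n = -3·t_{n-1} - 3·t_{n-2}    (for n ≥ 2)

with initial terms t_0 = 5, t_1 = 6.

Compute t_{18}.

t_2 = -3·6 + -3·5 = -33
t_3 = -3·-33 + -3·6 = 81
t_4 = -3·81 + -3·-33 = -144
t_5 = -3·-144 + -3·81 = 189
t_6 = -3·189 + -3·-144 = -135
t_7 = -3·-135 + -3·189 = -162
t_8 = -3·-162 + -3·-135 = 891
t_9 = -3·891 + -3·-162 = -2187
t_10 = -3·-2187 + -3·891 = 3888
t_11 = -3·3888 + -3·-2187 = -5103
t_12 = -3·-5103 + -3·3888 = 3645
t_13 = -3·3645 + -3·-5103 = 4374
t_14 = -3·4374 + -3·3645 = -24057
t_15 = -3·-24057 + -3·4374 = 59049
t_16 = -3·59049 + -3·-24057 = -104976
t_17 = -3·-104976 + -3·59049 = 137781
t_18 = -3·137781 + -3·-104976 = -98415

-98415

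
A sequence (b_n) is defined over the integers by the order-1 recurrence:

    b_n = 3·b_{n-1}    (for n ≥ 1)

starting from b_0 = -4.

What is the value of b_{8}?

-26244

b_1 = 3·-4 = -12
b_2 = 3·-12 = -36
b_3 = 3·-36 = -108
b_4 = 3·-108 = -324
b_5 = 3·-324 = -972
b_6 = 3·-972 = -2916
b_7 = 3·-2916 = -8748
b_8 = 3·-8748 = -26244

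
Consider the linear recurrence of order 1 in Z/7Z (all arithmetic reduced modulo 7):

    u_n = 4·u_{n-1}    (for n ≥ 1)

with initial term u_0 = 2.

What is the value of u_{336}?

2

u_1 = 4·2 = 1
u_2 = 4·1 = 4
u_3 = 4·4 = 2
(u_3) = (2) = (u_0), so the sequence has period 3.
336 ≡ 0 (mod 3), hence u_336 = u_0 = 2.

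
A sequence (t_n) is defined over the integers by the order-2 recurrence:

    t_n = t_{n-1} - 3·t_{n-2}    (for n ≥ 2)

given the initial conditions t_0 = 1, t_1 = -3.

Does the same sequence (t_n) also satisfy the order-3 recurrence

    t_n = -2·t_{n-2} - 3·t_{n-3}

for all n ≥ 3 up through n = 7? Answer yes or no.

yes

Terms t_0..t_7: 1, -3, -6, 3, 21, 12, -51, -87
n=3: candidate gives 3, actual t_3 = 3 ✓
n=4: candidate gives 21, actual t_4 = 21 ✓
n=5: candidate gives 12, actual t_5 = 12 ✓
n=6: candidate gives -51, actual t_6 = -51 ✓
n=7: candidate gives -87, actual t_7 = -87 ✓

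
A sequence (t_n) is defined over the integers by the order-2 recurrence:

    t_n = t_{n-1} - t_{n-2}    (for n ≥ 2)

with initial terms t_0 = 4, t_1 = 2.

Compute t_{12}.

4

t_2 = 1·2 + -1·4 = -2
t_3 = 1·-2 + -1·2 = -4
t_4 = 1·-4 + -1·-2 = -2
t_5 = 1·-2 + -1·-4 = 2
t_6 = 1·2 + -1·-2 = 4
t_7 = 1·4 + -1·2 = 2
t_8 = 1·2 + -1·4 = -2
t_9 = 1·-2 + -1·2 = -4
t_10 = 1·-4 + -1·-2 = -2
t_11 = 1·-2 + -1·-4 = 2
t_12 = 1·2 + -1·-2 = 4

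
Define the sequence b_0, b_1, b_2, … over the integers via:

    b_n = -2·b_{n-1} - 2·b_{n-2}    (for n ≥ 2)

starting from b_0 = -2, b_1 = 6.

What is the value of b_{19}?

b_2 = -2·6 + -2·-2 = -8
b_3 = -2·-8 + -2·6 = 4
b_4 = -2·4 + -2·-8 = 8
b_5 = -2·8 + -2·4 = -24
b_6 = -2·-24 + -2·8 = 32
b_7 = -2·32 + -2·-24 = -16
b_8 = -2·-16 + -2·32 = -32
b_9 = -2·-32 + -2·-16 = 96
b_10 = -2·96 + -2·-32 = -128
b_11 = -2·-128 + -2·96 = 64
b_12 = -2·64 + -2·-128 = 128
b_13 = -2·128 + -2·64 = -384
b_14 = -2·-384 + -2·128 = 512
b_15 = -2·512 + -2·-384 = -256
b_16 = -2·-256 + -2·512 = -512
b_17 = -2·-512 + -2·-256 = 1536
b_18 = -2·1536 + -2·-512 = -2048
b_19 = -2·-2048 + -2·1536 = 1024

1024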